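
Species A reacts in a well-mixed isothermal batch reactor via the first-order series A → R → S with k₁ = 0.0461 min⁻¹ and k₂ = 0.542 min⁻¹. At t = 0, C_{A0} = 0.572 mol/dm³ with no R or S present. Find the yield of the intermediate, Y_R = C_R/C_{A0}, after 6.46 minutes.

0.0662

For first-order series with pure A initially, C_R(t) = k₁C_{A0}/(k₂−k₁)·(e^(−k₁t) − e^(−k₂t)).
e^(−k₁t) = e^(−0.0461×6.46) = e^(−0.2978) = 0.7424; e^(−k₂t) = e^(−3.501) = 0.03016.
C_R = 0.0461×0.572/(0.542−0.0461) × (0.7424−0.03016) = 0.05317×0.7123 = 0.03788 mol/dm³.
Y_R = C_R/C_{A0} = 0.03788/0.572 = 0.0662.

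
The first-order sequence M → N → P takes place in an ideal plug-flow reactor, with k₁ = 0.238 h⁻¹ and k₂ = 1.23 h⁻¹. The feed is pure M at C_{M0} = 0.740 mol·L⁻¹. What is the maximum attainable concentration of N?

0.0966 mol·L⁻¹

At the optimum, C_{N,max}/C_{M0} = (k₁/k₂)^[k₂/(k₂−k₁)].
= (0.238/1.23)^(1.23/(1.23−0.238)) = (0.1935)^(1.240) = 0.1305.
C_{N,max} = 0.1305×0.740 = 0.0966 mol·L⁻¹.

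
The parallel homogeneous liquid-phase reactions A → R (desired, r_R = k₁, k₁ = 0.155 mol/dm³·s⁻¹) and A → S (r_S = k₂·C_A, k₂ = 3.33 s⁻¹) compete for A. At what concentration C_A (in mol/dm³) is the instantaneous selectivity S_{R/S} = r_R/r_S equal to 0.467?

0.0997 mol/dm³

S_{R/S} = (k₁/k₂)·C_A⁻¹ ⇒ C_A = (S·k₂/k₁)^(-1).
= (0.467×3.33/0.155)^(-1) = (10.03)^(-1) = 0.0997 mol/dm³.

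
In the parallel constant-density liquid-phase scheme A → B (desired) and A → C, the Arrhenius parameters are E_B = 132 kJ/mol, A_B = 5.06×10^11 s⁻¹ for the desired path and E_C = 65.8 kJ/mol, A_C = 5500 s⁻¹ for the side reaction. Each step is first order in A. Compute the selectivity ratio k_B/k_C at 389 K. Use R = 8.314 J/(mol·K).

With equal orders, S_{B/C} = k_B/k_C = (A_B/A_C)·exp[(E_C−E_B)/(RT)].
(E_C−E_B)/(RT) = (65.8−132)×10³/(8.314×389) = -66200/3234 = -20.47.
k_B/k_C = (5.06×10^11/5500)·exp(-20.47) = 9.200×10^7 × 1.289×10^-9 = 0.119.
Since E_B > E_C, raising the temperature improves selectivity toward B.

0.119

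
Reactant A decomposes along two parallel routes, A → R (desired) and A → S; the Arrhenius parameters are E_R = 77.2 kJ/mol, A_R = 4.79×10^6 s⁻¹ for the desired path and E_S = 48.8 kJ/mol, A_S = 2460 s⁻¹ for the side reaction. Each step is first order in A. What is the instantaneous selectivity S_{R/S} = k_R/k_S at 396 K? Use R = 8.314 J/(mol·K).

0.349

k_R/k_S = (A_R/A_S)·exp[−(E_R−E_S)/(RT)] = (A_R/A_S)·exp[(E_S−E_R)/(RT)].
(E_S−E_R)/(RT) = (48.8−77.2)×10³/(8.314×396) = -28400/3292 = -8.626.
k_R/k_S = (4.79×10^6/2460)·exp(-8.626) = 1947 × 1.794×10^-4 = 0.349.
Since E_R > E_S, raising the temperature improves selectivity toward R.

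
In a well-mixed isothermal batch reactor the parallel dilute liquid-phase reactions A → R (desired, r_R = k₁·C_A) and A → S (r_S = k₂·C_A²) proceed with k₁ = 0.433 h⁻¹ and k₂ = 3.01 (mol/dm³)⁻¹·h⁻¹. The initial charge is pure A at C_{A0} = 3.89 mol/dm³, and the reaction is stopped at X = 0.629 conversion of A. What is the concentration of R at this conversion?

C_A = C_{A0}(1−X) = 1.443 mol/dm³.
Along a PFR/batch, dC_R/dC_A = −r_R/(r_R+r_S) = −k₁/(k₁+k₂·C_A).
Integrating from C_{A0} to C_A: C_R = (0.433/3.01)·ln[(0.433+3.01·3.89)/(0.433+3.01·1.44)] = 0.1439·ln(12.14/4.777) = 0.1342 mol/dm³.

0.134 mol/dm³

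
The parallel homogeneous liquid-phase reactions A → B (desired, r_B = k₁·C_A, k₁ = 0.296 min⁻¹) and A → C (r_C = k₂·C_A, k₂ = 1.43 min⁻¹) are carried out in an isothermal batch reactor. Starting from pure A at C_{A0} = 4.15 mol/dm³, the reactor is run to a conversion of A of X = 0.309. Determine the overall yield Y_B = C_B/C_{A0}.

0.0530

C_A = C_{A0}(1−X) = 2.868 mol/dm³.
Both paths are first order in A, so the instantaneous fraction to B is constant: dC_B/d(−C_A) = k₁/(k₁+k₂) = 0.1715.
C_B = 0.1715·(C_{A0}−C_A) = 0.1715×1.282 = 0.220 mol/dm³.
Y_B = C_B/C_{A0} = 0.2199/4.15 = 0.0530.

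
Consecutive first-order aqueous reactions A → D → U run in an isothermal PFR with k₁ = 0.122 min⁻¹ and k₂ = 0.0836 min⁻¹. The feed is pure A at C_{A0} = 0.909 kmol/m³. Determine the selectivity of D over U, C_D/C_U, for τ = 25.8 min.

0.318

For first-order series with pure A initially, C_D(τ) = k₁C_{A0}/(k₂−k₁)·(e^(−k₁τ) − e^(−k₂τ)).
e^(−k₁τ) = e^(−0.122×25.8) = e^(−3.148) = 0.04296; e^(−k₂τ) = e^(−2.157) = 0.1157.
C_D = 0.122×0.909/(0.0836−0.122) × (0.04296−0.1157) = (-2.888)×(-0.07273) = 0.2100 kmol/m³.
C_A = C_{A0}e^(−k₁τ) = 0.03905 kmol/m³, so C_U = C_{A0}−C_A−C_D = 0.6599 kmol/m³; C_D/C_U = 0.318.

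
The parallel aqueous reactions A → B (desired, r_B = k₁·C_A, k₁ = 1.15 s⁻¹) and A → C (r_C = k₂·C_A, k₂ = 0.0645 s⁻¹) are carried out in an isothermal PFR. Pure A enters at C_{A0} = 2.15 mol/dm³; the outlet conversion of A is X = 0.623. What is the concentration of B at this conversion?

C_A = C_{A0}(1−X) = 0.8105 mol/dm³.
Both paths are first order in A, so the instantaneous fraction to B is constant: dC_B/d(−C_A) = k₁/(k₁+k₂) = 0.9469.
C_B = 0.9469·(C_{A0}−C_A) = 0.9469×1.339 = 1.27 mol/dm³.

1.27 mol/dm³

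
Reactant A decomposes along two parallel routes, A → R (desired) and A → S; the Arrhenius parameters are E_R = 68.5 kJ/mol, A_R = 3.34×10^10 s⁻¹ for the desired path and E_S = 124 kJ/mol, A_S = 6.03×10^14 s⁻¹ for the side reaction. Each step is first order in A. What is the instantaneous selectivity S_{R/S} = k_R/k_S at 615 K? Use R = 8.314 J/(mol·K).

2.87

k_R/k_S = (A_R/A_S)·exp[−(E_R−E_S)/(RT)] = (A_R/A_S)·exp[(E_S−E_R)/(RT)].
(E_S−E_R)/(RT) = (124−68.5)×10³/(8.314×615) = 55500/5113 = 10.85.
k_R/k_S = (3.34×10^10/6.03×10^14)·exp(10.85) = 5.539×10^-5 × 51764 = 2.87.
Since E_R < E_S, lowering the temperature improves selectivity toward R.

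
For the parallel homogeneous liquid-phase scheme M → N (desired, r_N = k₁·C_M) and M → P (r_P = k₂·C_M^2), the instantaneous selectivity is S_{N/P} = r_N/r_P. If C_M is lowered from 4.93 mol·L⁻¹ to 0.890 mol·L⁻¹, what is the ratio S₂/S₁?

5.54

S_{N/P} = (k₁/k₂)·C_M⁻¹, so S₂/S₁ = (C_{M,2}/C_{M,1})⁻¹.
= 4.93/0.890 = 5.54.
Selectivity toward N rises as C_M falls — low-concentration operation is favoured.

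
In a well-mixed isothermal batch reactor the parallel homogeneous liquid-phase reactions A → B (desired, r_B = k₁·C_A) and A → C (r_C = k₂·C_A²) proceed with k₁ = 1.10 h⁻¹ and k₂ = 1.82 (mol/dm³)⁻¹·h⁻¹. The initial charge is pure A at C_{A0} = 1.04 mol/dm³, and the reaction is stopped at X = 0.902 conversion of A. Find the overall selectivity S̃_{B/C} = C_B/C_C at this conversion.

1.20

C_A = C_{A0}(1−X) = 0.1019 mol/dm³.
Along a PFR/batch, dC_B/dC_A = −r_B/(r_B+r_C) = −k₁/(k₁+k₂·C_A).
Integrating from C_{A0} to C_A: C_B = (1.10/1.82)·ln[(1.10+1.82·1.04)/(1.10+1.82·0.102)] = 0.6044·ln(2.993/1.285) = 0.5108 mol/dm³.
C_C = (C_{A0}−C_A)−C_B = 0.4273 mol/dm³; S̃_{B/C} = 0.5108/0.4273 = 1.20.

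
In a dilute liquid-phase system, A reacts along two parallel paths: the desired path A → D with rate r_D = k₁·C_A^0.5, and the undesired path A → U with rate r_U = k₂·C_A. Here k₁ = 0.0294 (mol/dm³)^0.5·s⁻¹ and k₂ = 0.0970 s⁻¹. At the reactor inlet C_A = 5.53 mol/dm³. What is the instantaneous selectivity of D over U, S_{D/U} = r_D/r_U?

S_{D/U} = r_D/r_U = (k₁·C_A^0.5)/(k₂·C_A) = (k₁/k₂)·C_A^-0.5.
= (0.0294×5.530^0.5) / (0.0970×5.530) = 0.06914/0.5364 = 0.129.
The undesired path is higher order in A, so low C_A (CSTR or dilute feed) favours D.

0.129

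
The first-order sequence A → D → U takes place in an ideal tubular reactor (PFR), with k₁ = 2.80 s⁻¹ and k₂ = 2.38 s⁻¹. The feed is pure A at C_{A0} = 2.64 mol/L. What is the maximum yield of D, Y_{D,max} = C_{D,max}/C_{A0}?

0.398

At the optimum, C_{D,max}/C_{A0} = (k₁/k₂)^[k₂/(k₂−k₁)].
= (2.80/2.38)^(2.38/(2.38−2.80)) = (1.176)^(-5.667) = 0.3981.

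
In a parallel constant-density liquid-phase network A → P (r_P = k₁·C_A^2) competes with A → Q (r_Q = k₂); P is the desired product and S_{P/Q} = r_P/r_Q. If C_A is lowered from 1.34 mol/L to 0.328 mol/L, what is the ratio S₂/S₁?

0.0599

S_{P/Q} = (k₁/k₂)·C_A^2, so S₂/S₁ = (C_{A,2}/C_{A,1})^2.
= (0.328/1.34)^2 = (0.2448)^2 = 0.0599.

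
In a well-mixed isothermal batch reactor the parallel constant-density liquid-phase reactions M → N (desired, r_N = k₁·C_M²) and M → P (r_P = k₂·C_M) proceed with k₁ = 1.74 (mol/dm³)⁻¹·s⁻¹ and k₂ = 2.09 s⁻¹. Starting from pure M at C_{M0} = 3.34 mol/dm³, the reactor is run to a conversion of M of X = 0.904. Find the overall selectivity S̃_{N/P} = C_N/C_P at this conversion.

C_M = C_{M0}(1−X) = 0.3206 mol/dm³.
Along a PFR/batch, dC_P/dC_M = −r_P/(r_N+r_P) = −k₂/(k₂+k₁·C_M).
Integrating from C_{M0} to C_M: C_P = (2.09/1.74)·ln[(2.09+1.74·3.34)/(2.09+1.74·0.321)] = 1.201·ln(7.902/2.648) = 1.313 mol/dm³.
Then C_N = (C_{M0}−C_M) − C_P = 3.019 − 1.313 = 1.706 mol/dm³.
S̃_{N/P} = C_N/C_P = 1.706/1.313 = 1.30.

1.30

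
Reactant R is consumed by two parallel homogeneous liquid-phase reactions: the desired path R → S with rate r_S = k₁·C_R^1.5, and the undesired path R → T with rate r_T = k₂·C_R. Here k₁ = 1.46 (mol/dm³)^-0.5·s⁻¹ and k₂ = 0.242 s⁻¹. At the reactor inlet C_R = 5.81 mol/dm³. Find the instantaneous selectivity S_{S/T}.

S_{S/T} = r_S/r_T = (k₁·C_R^1.5)/(k₂·C_R) = (k₁/k₂)·C_R^0.5.
= (1.46×5.810^1.5) / (0.242×5.810) = 20.45/1.406 = 14.5.

14.5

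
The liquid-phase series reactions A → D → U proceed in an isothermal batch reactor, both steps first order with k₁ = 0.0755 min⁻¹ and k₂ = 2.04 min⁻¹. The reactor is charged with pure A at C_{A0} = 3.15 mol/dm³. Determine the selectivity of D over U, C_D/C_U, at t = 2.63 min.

0.211

For first-order series with pure A initially, C_D(t) = k₁C_{A0}/(k₂−k₁)·(e^(−k₁t) − e^(−k₂t)).
e^(−k₁t) = e^(−0.0755×2.63) = e^(−0.1986) = 0.8199; e^(−k₂t) = e^(−5.365) = 0.004677.
C_D = 0.0755×3.15/(2.04−0.0755) × (0.8199−0.004677) = 0.1211×0.8152 = 0.09869 mol/dm³.
C_A = C_{A0}e^(−k₁t) = 2.583 mol/dm³, so C_U = C_{A0}−C_A−C_D = 0.4686 mol/dm³; C_D/C_U = 0.211.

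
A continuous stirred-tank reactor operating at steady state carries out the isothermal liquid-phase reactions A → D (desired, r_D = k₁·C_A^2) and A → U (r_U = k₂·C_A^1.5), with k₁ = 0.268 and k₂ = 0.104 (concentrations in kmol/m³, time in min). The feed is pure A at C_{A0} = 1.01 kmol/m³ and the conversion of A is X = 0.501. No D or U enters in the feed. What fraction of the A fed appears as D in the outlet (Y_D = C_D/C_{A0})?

0.324

Exit C_A = C_{A0}(1−X) = 1.01×0.499 = 0.5040 kmol/m³.
Rates in a CSTR are evaluated at the outlet concentration: r_D = 0.268×0.5040^2 = 0.06807, r_U = 0.104×0.5040^1.5 = 0.03721.
Fraction of consumed A going to D: r_D/(r_D+r_U) = 0.6466.
C_D = 0.6466·C_{A0}·X = 0.6466×1.01×0.501 = 0.327 kmol/m³; Y_D = C_D/C_{A0} = 0.324.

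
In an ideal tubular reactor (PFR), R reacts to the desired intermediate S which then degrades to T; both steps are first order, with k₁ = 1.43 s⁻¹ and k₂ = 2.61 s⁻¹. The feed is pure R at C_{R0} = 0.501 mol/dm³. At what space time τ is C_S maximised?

0.510 s

For first-order series the maximum of C_S occurs at τ_opt = ln(k₂/k₁)/(k₂−k₁).
= ln(2.61/1.43)/(2.61−1.43) = ln(1.825)/1.180 = 0.6017/1.180 = 0.510 s.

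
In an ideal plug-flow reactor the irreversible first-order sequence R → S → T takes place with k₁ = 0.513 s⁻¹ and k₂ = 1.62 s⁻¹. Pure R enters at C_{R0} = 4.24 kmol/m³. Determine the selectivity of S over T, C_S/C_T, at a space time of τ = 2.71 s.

Solving the coupled first-order balances gives C_S(τ) = [k₁/(k₂−k₁)]·C_{R0}·(e^(−k₁τ) − e^(−k₂τ)).
e^(−k₁τ) = e^(−0.513×2.71) = e^(−1.390) = 0.2490; e^(−k₂τ) = e^(−4.390) = 0.01240.
C_S = 0.513×4.24/(1.62−0.513) × (0.2490−0.01240) = 1.965×0.2366 = 0.4649 kmol/m³.
C_R = C_{R0}e^(−k₁τ) = 1.056 kmol/m³, so C_T = C_{R0}−C_R−C_S = 2.719 kmol/m³; C_S/C_T = 0.171.

0.171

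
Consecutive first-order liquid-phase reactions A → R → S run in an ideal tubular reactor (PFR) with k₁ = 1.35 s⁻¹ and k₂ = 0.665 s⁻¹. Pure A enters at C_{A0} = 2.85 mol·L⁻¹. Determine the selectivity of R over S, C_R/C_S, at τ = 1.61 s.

Solving the coupled first-order balances gives C_R(τ) = [k₁/(k₂−k₁)]·C_{A0}·(e^(−k₁τ) − e^(−k₂τ)).
e^(−k₁τ) = e^(−1.35×1.61) = e^(−2.174) = 0.1138; e^(−k₂τ) = e^(−1.071) = 0.3428.
C_R = 1.35×2.85/(0.665−1.35) × (0.1138−0.3428) = (-5.617)×(-0.2290) = 1.286 mol·L⁻¹.
C_A = C_{A0}e^(−k₁τ) = 0.3243 mol·L⁻¹, so C_S = C_{A0}−C_A−C_R = 1.239 mol·L⁻¹; C_R/C_S = 1.04.

1.04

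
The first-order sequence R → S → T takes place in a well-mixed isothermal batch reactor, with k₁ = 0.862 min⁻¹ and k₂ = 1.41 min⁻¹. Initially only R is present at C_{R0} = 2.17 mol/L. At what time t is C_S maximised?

0.898 min

For first-order series the maximum of C_S occurs at t_opt = ln(k₂/k₁)/(k₂−k₁).
= ln(1.41/0.862)/(1.41−0.862) = ln(1.636)/0.5480 = 0.4921/0.5480 = 0.898 min.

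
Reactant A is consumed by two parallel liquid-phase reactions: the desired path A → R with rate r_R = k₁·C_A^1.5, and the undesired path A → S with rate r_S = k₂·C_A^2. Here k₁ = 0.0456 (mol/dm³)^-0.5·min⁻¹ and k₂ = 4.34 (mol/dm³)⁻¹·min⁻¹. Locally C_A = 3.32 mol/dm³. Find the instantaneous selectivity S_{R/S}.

S_{R/S} = r_R/r_S = (k₁·C_A^1.5)/(k₂·C_A^2) = (k₁/k₂)·C_A^-0.5.
= (0.0456×3.320^1.5) / (4.34×3.320^2) = 0.2758/47.84 = 0.00577.
The undesired path is higher order in A, so low C_A (CSTR or dilute feed) favours R.

0.00577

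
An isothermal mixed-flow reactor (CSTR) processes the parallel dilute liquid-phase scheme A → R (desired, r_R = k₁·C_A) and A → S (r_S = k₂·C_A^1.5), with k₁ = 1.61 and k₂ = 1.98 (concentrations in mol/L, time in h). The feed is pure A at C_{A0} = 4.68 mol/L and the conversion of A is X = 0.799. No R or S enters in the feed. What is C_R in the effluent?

1.71 mol/L

Exit C_A = C_{A0}(1−X) = 4.68×0.201 = 0.9407 mol/L.
Rates in a CSTR are evaluated at the outlet concentration: r_R = 1.61×0.9407 = 1.514, r_S = 1.98×0.9407^1.5 = 1.806.
Fraction of consumed A going to R: r_R/(r_R+r_S) = 0.4560.
C_R = 0.4560·C_{A0}·X = 0.4560×4.68×0.799 = 1.71 mol/L.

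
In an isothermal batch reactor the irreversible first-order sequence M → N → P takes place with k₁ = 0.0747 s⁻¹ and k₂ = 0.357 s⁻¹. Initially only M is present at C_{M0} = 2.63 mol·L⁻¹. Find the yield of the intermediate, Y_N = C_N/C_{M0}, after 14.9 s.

For first-order series with pure M initially, C_N(t) = k₁C_{M0}/(k₂−k₁)·(e^(−k₁t) − e^(−k₂t)).
e^(−k₁t) = e^(−0.0747×14.9) = e^(−1.113) = 0.3286; e^(−k₂t) = e^(−5.319) = 0.004896.
C_N = 0.0747×2.63/(0.357−0.0747) × (0.3286−0.004896) = 0.6959×0.3237 = 0.2252 mol·L⁻¹.
Y_N = C_N/C_{M0} = 0.2252/2.63 = 0.0856.

0.0856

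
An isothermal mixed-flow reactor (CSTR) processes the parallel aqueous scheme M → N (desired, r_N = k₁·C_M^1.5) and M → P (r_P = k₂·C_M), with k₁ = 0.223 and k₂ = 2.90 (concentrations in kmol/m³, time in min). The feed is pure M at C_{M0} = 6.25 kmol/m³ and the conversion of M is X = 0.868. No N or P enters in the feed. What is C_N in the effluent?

Exit C_M = C_{M0}(1−X) = 6.25×0.132 = 0.8250 kmol/m³.
Rates in a CSTR are evaluated at the outlet concentration: r_N = 0.223×0.8250^1.5 = 0.1671, r_P = 2.90×0.8250 = 2.393.
Fraction of consumed M going to N: r_N/(r_N+r_P) = 0.06528.
C_N = 0.06528·C_{M0}·X = 0.06528×6.25×0.868 = 0.354 kmol/m³.

0.354 kmol/m³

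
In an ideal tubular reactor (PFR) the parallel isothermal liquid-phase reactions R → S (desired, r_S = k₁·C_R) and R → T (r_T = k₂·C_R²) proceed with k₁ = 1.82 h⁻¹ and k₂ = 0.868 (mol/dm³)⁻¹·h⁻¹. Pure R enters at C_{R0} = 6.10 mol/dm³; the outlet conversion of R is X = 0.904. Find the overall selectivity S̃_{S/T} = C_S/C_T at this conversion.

C_R = C_{R0}(1−X) = 0.5856 mol/dm³.
Along a PFR/batch, dC_S/dC_R = −r_S/(r_S+r_T) = −k₁/(k₁+k₂·C_R).
Integrating from C_{R0} to C_R: C_S = (1.82/0.868)·ln[(1.82+0.868·6.10)/(1.82+0.868·0.586)] = 2.097·ln(7.115/2.328) = 2.342 mol/dm³.
C_T = (C_{R0}−C_R)−C_S = 3.172 mol/dm³; S̃_{S/T} = 2.342/3.172 = 0.738.

0.738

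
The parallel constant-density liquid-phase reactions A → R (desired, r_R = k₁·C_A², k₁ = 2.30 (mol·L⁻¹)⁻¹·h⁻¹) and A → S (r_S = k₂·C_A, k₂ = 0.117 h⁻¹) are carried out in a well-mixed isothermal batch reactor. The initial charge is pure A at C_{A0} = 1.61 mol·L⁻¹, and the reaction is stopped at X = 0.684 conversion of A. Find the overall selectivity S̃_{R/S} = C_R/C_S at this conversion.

18.9

C_A = C_{A0}(1−X) = 0.5088 mol·L⁻¹.
Along a PFR/batch, dC_S/dC_A = −r_S/(r_R+r_S) = −k₂/(k₂+k₁·C_A).
Integrating from C_{A0} to C_A: C_S = (0.117/2.30)·ln[(0.117+2.30·1.61)/(0.117+2.30·0.509)] = 0.05087·ln(3.820/1.287) = 0.05534 mol·L⁻¹.
Then C_R = (C_{A0}−C_A) − C_S = 1.101 − 0.05534 = 1.046 mol·L⁻¹.
S̃_{R/S} = C_R/C_S = 1.046/0.05534 = 18.9.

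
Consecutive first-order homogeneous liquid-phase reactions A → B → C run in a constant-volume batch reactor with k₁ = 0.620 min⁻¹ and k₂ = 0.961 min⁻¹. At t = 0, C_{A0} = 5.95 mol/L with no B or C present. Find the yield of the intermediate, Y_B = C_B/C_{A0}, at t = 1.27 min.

0.291

The intermediate concentration in a first-order A→B→C sequence is C_B = k₁C_{A0}(e^(−k₁t) − e^(−k₂t))/(k₂−k₁).
e^(−k₁t) = e^(−0.620×1.27) = e^(−0.7874) = 0.4550; e^(−k₂t) = e^(−1.220) = 0.2951.
C_B = 0.620×5.95/(0.961−0.620) × (0.4550−0.2951) = 10.82×0.1599 = 1.730 mol/L.
Y_B = C_B/C_{A0} = 1.730/5.95 = 0.291.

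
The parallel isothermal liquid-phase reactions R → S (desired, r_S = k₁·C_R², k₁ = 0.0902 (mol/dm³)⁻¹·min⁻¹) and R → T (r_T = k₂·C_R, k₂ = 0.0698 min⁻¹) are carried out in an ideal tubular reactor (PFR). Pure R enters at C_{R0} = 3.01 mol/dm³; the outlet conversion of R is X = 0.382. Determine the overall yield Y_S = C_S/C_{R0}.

C_R = C_{R0}(1−X) = 1.860 mol/dm³.
Along a PFR/batch, dC_T/dC_R = −r_T/(r_S+r_T) = −k₂/(k₂+k₁·C_R).
Integrating from C_{R0} to C_R: C_T = (0.0698/0.0902)·ln[(0.0698+0.0902·3.01)/(0.0698+0.0902·1.86)] = 0.7738·ln(0.3413/0.2376) = 0.2803 mol/dm³.
Then C_S = (C_{R0}−C_R) − C_T = 1.150 − 0.2803 = 0.8695 mol/dm³.
Y_S = C_S/C_{R0} = 0.8695/3.01 = 0.289.

0.289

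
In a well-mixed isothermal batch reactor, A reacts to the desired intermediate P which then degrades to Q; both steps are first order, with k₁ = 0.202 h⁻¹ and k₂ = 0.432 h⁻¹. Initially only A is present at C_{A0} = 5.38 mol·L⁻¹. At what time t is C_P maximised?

3.31 h

Setting dC_P/dt = 0 gives t_opt = ln(k₂/k₁)/(k₂−k₁).
= ln(0.432/0.202)/(0.432−0.202) = ln(2.139)/0.2300 = 0.7602/0.2300 = 3.31 h.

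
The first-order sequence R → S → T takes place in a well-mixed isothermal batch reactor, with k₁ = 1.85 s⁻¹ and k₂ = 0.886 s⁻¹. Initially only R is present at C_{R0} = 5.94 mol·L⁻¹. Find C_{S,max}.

At the optimum, C_{S,max}/C_{R0} = (k₁/k₂)^[k₂/(k₂−k₁)].
= (1.85/0.886)^(0.886/(0.886−1.85)) = (2.088)^(-0.9191) = 0.5083.
C_{S,max} = 0.5083×5.94 = 3.02 mol·L⁻¹.

3.02 mol·L⁻¹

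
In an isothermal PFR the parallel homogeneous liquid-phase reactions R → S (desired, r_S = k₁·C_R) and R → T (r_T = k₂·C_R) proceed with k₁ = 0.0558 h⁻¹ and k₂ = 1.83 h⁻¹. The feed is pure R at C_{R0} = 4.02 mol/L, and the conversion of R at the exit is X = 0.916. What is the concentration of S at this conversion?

0.109 mol/L

C_R = C_{R0}(1−X) = 0.3377 mol/L.
Both paths are first order in R, so the instantaneous fraction to S is constant: dC_S/d(−C_R) = k₁/(k₁+k₂) = 0.02959.
C_S = 0.02959·(C_{R0}−C_R) = 0.02959×3.682 = 0.109 mol/L.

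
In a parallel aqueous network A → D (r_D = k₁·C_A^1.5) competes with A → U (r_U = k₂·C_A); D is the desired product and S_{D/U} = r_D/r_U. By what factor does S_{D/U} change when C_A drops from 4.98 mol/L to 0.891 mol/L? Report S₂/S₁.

0.423

S_{D/U} = (k₁/k₂)·C_A^0.5, so S₂/S₁ = (C_{A,2}/C_{A,1})^0.5.
= (0.891/4.98)^0.5 = (0.1789)^0.5 = 0.423.
Selectivity toward D falls as C_A falls — high-concentration operation is favoured.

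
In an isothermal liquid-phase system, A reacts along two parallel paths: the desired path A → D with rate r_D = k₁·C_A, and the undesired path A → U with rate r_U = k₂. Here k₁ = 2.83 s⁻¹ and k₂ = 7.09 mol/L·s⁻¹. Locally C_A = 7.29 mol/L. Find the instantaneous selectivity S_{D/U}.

S_{D/U} = r_D/r_U = (k₁·C_A)/(k₂) = (k₁/k₂)·C_A.
= (2.83×7.290) / (7.09) = 20.63/7.090 = 2.91.

2.91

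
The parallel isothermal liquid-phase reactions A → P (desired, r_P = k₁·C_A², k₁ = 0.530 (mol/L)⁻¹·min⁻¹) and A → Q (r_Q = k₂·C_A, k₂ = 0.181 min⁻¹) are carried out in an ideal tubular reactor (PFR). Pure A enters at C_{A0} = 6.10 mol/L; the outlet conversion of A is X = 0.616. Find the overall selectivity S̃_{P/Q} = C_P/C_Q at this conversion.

11.6

C_A = C_{A0}(1−X) = 2.342 mol/L.
Along a PFR/batch, dC_Q/dC_A = −r_Q/(r_P+r_Q) = −k₂/(k₂+k₁·C_A).
Integrating from C_{A0} to C_A: C_Q = (0.181/0.530)·ln[(0.181+0.530·6.10)/(0.181+0.530·2.34)] = 0.3415·ln(3.414/1.422) = 0.2990 mol/L.
Then C_P = (C_{A0}−C_A) − C_Q = 3.758 − 0.2990 = 3.459 mol/L.
S̃_{P/Q} = C_P/C_Q = 3.459/0.2990 = 11.6.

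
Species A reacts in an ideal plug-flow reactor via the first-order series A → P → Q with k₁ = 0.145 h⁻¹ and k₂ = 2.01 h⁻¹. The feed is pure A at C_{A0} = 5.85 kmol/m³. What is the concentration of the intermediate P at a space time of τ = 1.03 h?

0.334 kmol/m³

The intermediate concentration in a first-order A→B→C sequence is C_P = k₁C_{A0}(e^(−k₁τ) − e^(−k₂τ))/(k₂−k₁).
e^(−k₁τ) = e^(−0.145×1.03) = e^(−0.1493) = 0.8613; e^(−k₂τ) = e^(−2.070) = 0.1261.
C_P = 0.145×5.85/(2.01−0.145) × (0.8613−0.1261) = 0.4548×0.7351 = 0.3344 kmol/m³.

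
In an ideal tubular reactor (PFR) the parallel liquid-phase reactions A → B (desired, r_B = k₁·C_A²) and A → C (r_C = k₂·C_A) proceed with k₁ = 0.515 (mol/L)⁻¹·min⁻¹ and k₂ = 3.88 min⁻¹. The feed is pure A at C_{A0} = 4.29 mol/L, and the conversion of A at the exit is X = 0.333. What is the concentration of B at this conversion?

0.458 mol/L

C_A = C_{A0}(1−X) = 2.861 mol/L.
Along a PFR/batch, dC_C/dC_A = −r_C/(r_B+r_C) = −k₂/(k₂+k₁·C_A).
Integrating from C_{A0} to C_A: C_C = (3.88/0.515)·ln[(3.88+0.515·4.29)/(3.88+0.515·2.86)] = 7.534·ln(6.089/5.354) = 0.9701 mol/L.
Then C_B = (C_{A0}−C_A) − C_C = 1.429 − 0.9701 = 0.4585 mol/L.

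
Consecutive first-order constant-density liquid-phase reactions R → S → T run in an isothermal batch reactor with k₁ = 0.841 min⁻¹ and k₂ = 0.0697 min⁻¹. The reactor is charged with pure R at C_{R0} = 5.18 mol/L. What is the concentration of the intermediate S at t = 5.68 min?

3.75 mol/L

The intermediate concentration in a first-order A→B→C sequence is C_S = k₁C_{R0}(e^(−k₁t) − e^(−k₂t))/(k₂−k₁).
e^(−k₁t) = e^(−0.841×5.68) = e^(−4.777) = 0.008422; e^(−k₂t) = e^(−0.3959) = 0.6731.
C_S = 0.841×5.18/(0.0697−0.841) × (0.008422−0.6731) = (-5.648)×(-0.6647) = 3.754 mol/L.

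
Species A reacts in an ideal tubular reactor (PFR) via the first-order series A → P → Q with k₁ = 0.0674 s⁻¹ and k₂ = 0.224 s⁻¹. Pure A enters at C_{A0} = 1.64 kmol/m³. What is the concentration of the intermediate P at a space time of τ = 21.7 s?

0.158 kmol/m³

Solving the coupled first-order balances gives C_P(τ) = [k₁/(k₂−k₁)]·C_{A0}·(e^(−k₁τ) − e^(−k₂τ)).
e^(−k₁τ) = e^(−0.0674×21.7) = e^(−1.463) = 0.2316; e^(−k₂τ) = e^(−4.861) = 0.007744.
C_P = 0.0674×1.64/(0.224−0.0674) × (0.2316−0.007744) = 0.7058×0.2239 = 0.1580 kmol/m³.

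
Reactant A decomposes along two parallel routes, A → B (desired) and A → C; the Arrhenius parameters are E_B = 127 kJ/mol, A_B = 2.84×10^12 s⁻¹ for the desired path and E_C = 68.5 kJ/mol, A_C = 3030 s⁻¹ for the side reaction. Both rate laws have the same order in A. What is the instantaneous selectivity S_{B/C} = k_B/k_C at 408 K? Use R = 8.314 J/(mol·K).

30.3

Since both paths have the same order in A, the concentration cancels and S_{B/C} = k_B/k_C = (A_B/A_C)·exp[(E_C−E_B)/(RT)].
(E_C−E_B)/(RT) = (68.5−127)×10³/(8.314×408) = -58500/3392 = -17.25.
k_B/k_C = (2.84×10^12/3030)·exp(-17.25) = 9.373×10^8 × 3.237×10^-8 = 30.3.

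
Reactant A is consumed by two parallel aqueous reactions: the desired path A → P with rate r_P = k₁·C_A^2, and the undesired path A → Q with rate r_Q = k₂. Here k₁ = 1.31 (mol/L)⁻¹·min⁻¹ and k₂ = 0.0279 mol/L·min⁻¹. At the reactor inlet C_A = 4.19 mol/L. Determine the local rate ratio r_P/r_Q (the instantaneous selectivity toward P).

S_{P/Q} = r_P/r_Q = (k₁·C_A^2)/(k₂) = (k₁/k₂)·C_A^2.
= (1.31×4.190^2) / (0.0279) = 23.00/0.02790 = 824.
Since the desired path is higher order in A, keeping C_A high (PFR or concentrated feed) favours P.

824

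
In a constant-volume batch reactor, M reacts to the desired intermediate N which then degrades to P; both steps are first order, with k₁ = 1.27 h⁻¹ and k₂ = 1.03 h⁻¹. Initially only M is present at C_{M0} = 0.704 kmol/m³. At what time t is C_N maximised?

0.873 h

The intermediate peaks when r₁ = r₂, i.e. k₁e^(−k₁t) = k₂e^(−k₂t), giving t_opt = ln(k₂/k₁)/(k₂−k₁).
= ln(1.03/1.27)/(1.03−1.27) = ln(0.8110)/-0.2400 = -0.2095/-0.2400 = 0.873 h.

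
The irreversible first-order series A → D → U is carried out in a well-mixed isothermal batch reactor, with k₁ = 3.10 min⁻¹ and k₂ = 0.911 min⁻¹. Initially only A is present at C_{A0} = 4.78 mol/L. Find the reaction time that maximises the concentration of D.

0.559 min

The intermediate peaks when r₁ = r₂, i.e. k₁e^(−k₁t) = k₂e^(−k₂t), giving t_opt = ln(k₂/k₁)/(k₂−k₁).
= ln(0.911/3.10)/(0.911−3.10) = ln(0.2939)/-2.189 = -1.225/-2.189 = 0.559 min.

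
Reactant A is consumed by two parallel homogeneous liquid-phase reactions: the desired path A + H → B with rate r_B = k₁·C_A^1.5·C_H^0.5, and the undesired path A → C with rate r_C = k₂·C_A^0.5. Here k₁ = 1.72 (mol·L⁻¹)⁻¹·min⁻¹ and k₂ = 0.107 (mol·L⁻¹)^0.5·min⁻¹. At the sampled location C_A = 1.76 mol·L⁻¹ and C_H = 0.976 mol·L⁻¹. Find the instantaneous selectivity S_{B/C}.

S_{B/C} = r_B/r_C = (k₁·C_A^1.5·C_H^0.5)/(k₂·C_A^0.5) = (k₁/k₂)·C_A·C_H^0.5.
= (1.72×1.760^1.5×0.9760^0.5) / (0.107×1.760^0.5) = 3.968/0.1420 = 28.0.

28.0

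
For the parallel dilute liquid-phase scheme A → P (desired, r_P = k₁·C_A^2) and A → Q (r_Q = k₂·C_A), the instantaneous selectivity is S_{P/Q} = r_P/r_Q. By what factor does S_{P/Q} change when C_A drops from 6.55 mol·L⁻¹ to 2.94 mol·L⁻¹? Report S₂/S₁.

S_{P/Q} = (k₁/k₂)·C_A, so S₂/S₁ = (C_{A,2}/C_{A,1}).
= 2.94/6.55 = 0.449.
Selectivity toward P falls as C_A falls — high-concentration operation is favoured.

0.449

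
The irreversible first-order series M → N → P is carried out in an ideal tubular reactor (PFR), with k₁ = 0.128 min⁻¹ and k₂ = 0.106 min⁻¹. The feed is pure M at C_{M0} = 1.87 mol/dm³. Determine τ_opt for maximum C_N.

The intermediate peaks when r₁ = r₂, i.e. k₁e^(−k₁τ) = k₂e^(−k₂τ), giving τ_opt = ln(k₂/k₁)/(k₂−k₁).
= ln(0.106/0.128)/(0.106−0.128) = ln(0.8281)/-0.02200 = -0.1886/-0.02200 = 8.57 min.

8.57 min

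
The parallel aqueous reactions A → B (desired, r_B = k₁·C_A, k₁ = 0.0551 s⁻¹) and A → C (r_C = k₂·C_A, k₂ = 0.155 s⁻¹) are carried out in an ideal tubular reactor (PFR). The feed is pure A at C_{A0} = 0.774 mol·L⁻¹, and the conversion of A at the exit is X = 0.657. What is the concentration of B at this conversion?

0.133 mol·L⁻¹

C_A = C_{A0}(1−X) = 0.2655 mol·L⁻¹.
Both paths are first order in A, so the instantaneous fraction to B is constant: dC_B/d(−C_A) = k₁/(k₁+k₂) = 0.2623.
C_B = 0.2623·(C_{A0}−C_A) = 0.2623×0.5085 = 0.133 mol·L⁻¹.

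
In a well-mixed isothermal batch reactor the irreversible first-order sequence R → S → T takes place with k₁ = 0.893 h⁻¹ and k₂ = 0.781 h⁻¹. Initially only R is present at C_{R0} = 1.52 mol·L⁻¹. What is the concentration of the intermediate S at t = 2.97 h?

0.337 mol·L⁻¹

For first-order series with pure R initially, C_S(t) = k₁C_{R0}/(k₂−k₁)·(e^(−k₁t) − e^(−k₂t)).
e^(−k₁t) = e^(−0.893×2.97) = e^(−2.652) = 0.07050; e^(−k₂t) = e^(−2.320) = 0.09832.
C_S = 0.893×1.52/(0.781−0.893) × (0.07050−0.09832) = (-12.12)×(-0.02782) = 0.3372 mol·L⁻¹.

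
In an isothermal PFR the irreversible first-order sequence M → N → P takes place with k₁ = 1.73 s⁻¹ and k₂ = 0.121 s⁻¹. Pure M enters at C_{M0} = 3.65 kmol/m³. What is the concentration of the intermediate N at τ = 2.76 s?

Solving the coupled first-order balances gives C_N(τ) = [k₁/(k₂−k₁)]·C_{M0}·(e^(−k₁τ) − e^(−k₂τ)).
e^(−k₁τ) = e^(−1.73×2.76) = e^(−4.775) = 0.008440; e^(−k₂τ) = e^(−0.3340) = 0.7161.
C_N = 1.73×3.65/(0.121−1.73) × (0.008440−0.7161) = (-3.924)×(-0.7076) = 2.777 kmol/m³.

2.78 kmol/m³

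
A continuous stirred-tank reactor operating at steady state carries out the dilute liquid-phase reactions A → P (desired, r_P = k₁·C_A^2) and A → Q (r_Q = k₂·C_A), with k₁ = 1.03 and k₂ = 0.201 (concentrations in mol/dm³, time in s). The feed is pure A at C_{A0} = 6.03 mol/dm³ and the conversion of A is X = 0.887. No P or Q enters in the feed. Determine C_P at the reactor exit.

4.16 mol/dm³

Exit C_A = C_{A0}(1−X) = 6.03×0.113 = 0.6814 mol/dm³.
A CSTR operates uniformly at the exit composition, giving r_P = 0.4782 and r_Q = 0.1370 (each k·C_A^n at C_A = 0.6814).
Fraction of consumed A going to P: r_P/(r_P+r_Q) = 0.7774.
C_P = 0.7774·C_{A0}·X = 0.7774×6.03×0.887 = 4.16 mol/dm³.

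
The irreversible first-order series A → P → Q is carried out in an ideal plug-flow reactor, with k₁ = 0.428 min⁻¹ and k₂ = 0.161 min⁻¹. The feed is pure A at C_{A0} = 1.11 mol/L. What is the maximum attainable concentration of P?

0.616 mol/L

At the optimum, C_{P,max}/C_{A0} = (k₁/k₂)^[k₂/(k₂−k₁)].
= (0.428/0.161)^(0.161/(0.161−0.428)) = (2.658)^(-0.6030) = 0.5546.
C_{P,max} = 0.5546×1.11 = 0.616 mol/L.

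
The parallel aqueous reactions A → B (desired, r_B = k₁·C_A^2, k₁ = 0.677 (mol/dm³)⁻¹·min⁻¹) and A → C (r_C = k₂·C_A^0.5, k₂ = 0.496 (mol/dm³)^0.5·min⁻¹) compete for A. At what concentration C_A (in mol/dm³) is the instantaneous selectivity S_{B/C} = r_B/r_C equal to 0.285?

0.352 mol/dm³

S_{B/C} = (k₁/k₂)·C_A^1.5 ⇒ C_A = (S·k₂/k₁)^(1/1.5).
= (0.285×0.496/0.677)^(0.6667) = (0.2088)^(0.6667) = 0.352 mol/dm³.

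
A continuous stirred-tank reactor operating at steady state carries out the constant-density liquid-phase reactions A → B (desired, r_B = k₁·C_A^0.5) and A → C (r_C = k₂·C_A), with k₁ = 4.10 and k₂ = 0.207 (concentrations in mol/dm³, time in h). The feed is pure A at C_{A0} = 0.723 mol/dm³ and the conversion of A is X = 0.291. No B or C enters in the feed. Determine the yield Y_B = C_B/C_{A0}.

0.281

Exit C_A = C_{A0}(1−X) = 0.723×0.709 = 0.5126 mol/dm³.
A CSTR operates uniformly at the exit composition, giving r_B = 2.935 and r_C = 0.1061 (each k·C_A^n at C_A = 0.5126).
Fraction of consumed A going to B: r_B/(r_B+r_C) = 0.9651.
C_B = 0.9651·C_{A0}·X = 0.9651×0.723×0.291 = 0.203 mol/dm³; Y_B = C_B/C_{A0} = 0.281.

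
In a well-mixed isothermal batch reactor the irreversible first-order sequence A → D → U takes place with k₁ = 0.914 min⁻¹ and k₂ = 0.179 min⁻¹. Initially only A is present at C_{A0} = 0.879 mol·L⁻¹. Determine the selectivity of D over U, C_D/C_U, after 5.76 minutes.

0.784

Solving the coupled first-order balances gives C_D(t) = [k₁/(k₂−k₁)]·C_{A0}·(e^(−k₁t) − e^(−k₂t)).
e^(−k₁t) = e^(−0.914×5.76) = e^(−5.265) = 0.005171; e^(−k₂t) = e^(−1.031) = 0.3566.
C_D = 0.914×0.879/(0.179−0.914) × (0.005171−0.3566) = (-1.093)×(-0.3515) = 0.3842 mol·L⁻¹.
C_A = C_{A0}e^(−k₁t) = 0.004546 mol·L⁻¹, so C_U = C_{A0}−C_A−C_D = 0.4903 mol·L⁻¹; C_D/C_U = 0.784.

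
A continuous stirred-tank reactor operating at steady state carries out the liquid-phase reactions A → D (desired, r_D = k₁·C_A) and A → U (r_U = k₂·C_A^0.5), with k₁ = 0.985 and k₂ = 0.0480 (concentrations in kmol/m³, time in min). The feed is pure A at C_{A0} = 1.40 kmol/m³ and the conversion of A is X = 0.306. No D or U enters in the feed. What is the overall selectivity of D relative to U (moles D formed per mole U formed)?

Exit C_A = C_{A0}(1−X) = 1.40×0.694 = 0.9716 kmol/m³.
Rates in a CSTR are evaluated at the outlet concentration: r_D = 0.985×0.9716 = 0.9570, r_U = 0.0480×0.9716^0.5 = 0.04731.
Overall selectivity = C_D/C_U = r_Dτ/(r_Uτ) = r_D/r_U = 20.2.

20.2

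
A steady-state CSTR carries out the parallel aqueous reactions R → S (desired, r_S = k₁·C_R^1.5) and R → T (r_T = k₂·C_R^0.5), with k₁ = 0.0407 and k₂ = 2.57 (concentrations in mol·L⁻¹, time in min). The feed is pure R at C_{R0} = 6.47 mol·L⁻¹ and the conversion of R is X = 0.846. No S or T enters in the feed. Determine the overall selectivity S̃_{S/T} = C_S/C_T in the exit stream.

0.0158

Exit C_R = C_{R0}(1−X) = 6.47×0.154 = 0.9964 mol·L⁻¹.
Rates in a CSTR are evaluated at the outlet concentration: r_S = 0.0407×0.9964^1.5 = 0.04048, r_T = 2.57×0.9964^0.5 = 2.565.
Overall selectivity = C_S/C_T = r_Sτ/(r_Tτ) = r_S/r_T = 0.0158.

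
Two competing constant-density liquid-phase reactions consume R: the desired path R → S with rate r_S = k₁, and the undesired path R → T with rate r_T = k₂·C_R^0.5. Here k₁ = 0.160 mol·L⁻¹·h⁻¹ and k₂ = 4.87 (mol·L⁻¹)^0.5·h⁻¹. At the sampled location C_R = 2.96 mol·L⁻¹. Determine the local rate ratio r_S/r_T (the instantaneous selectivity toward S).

0.0191

S_{S/T} = r_S/r_T = (k₁)/(k₂·C_R^0.5) = (k₁/k₂)·C_R^-0.5.
= (0.160) / (4.87×2.960^0.5) = 0.1600/8.379 = 0.0191.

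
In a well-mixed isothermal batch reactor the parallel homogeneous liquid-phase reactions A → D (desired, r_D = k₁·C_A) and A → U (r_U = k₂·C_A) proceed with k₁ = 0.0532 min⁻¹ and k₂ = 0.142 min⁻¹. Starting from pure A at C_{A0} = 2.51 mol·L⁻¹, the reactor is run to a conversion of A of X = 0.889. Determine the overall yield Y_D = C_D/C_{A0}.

0.242

C_A = C_{A0}(1−X) = 0.2786 mol·L⁻¹.
Both paths are first order in A, so the instantaneous fraction to D is constant: dC_D/d(−C_A) = k₁/(k₁+k₂) = 0.2725.
C_D = 0.2725·(C_{A0}−C_A) = 0.2725×2.231 = 0.608 mol·L⁻¹.
Y_D = C_D/C_{A0} = 0.6081/2.51 = 0.242.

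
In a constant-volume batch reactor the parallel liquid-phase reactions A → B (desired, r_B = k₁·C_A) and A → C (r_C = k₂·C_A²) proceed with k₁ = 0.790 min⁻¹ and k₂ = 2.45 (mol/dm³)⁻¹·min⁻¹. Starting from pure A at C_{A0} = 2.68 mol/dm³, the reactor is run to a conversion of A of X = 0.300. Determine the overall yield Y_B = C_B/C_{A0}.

0.0375

C_A = C_{A0}(1−X) = 1.876 mol/dm³.
Along a PFR/batch, dC_B/dC_A = −r_B/(r_B+r_C) = −k₁/(k₁+k₂·C_A).
Integrating from C_{A0} to C_A: C_B = (0.790/2.45)·ln[(0.790+2.45·2.68)/(0.790+2.45·1.88)] = 0.3224·ln(7.356/5.386) = 0.1005 mol/dm³.
Y_B = C_B/C_{A0} = 0.1005/2.68 = 0.0375.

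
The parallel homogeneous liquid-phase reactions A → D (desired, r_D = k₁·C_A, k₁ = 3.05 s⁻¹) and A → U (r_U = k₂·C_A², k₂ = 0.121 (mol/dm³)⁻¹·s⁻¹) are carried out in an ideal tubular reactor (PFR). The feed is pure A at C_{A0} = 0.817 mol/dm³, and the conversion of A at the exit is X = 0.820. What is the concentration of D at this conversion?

0.657 mol/dm³

C_A = C_{A0}(1−X) = 0.1471 mol/dm³.
Along a PFR/batch, dC_D/dC_A = −r_D/(r_D+r_U) = −k₁/(k₁+k₂·C_A).
Integrating from C_{A0} to C_A: C_D = (3.05/0.121)·ln[(3.05+0.121·0.817)/(3.05+0.121·0.147)] = 25.21·ln(3.149/3.068) = 0.6574 mol/dm³.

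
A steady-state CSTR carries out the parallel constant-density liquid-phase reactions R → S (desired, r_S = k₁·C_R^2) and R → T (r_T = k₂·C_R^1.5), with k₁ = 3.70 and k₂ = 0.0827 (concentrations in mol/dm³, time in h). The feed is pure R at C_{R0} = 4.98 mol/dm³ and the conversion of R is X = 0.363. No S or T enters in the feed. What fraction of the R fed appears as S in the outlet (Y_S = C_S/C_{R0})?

Exit C_R = C_{R0}(1−X) = 4.98×0.637 = 3.172 mol/dm³.
Rates in a CSTR are evaluated at the outlet concentration: r_S = 3.70×3.172^2 = 37.23, r_T = 0.0827×3.172^1.5 = 0.4673.
Fraction of consumed R going to S: r_S/(r_S+r_T) = 0.9876.
C_S = 0.9876·C_{R0}·X = 0.9876×4.98×0.363 = 1.79 mol/dm³; Y_S = C_S/C_{R0} = 0.359.

0.359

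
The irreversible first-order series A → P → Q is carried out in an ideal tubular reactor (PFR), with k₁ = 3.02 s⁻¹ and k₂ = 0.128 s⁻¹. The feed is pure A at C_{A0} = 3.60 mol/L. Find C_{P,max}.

3.13 mol/L

At the optimum, C_{P,max}/C_{A0} = (k₁/k₂)^[k₂/(k₂−k₁)].
= (3.02/0.128)^(0.128/(0.128−3.02)) = (23.59)^(-0.04426) = 0.8694.
C_{P,max} = 0.8694×3.60 = 3.13 mol/L.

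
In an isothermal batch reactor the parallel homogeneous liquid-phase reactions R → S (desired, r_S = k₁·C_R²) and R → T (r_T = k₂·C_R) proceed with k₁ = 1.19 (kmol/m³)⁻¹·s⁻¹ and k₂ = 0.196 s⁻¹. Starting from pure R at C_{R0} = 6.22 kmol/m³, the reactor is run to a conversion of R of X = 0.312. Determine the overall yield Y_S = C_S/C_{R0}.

0.302

C_R = C_{R0}(1−X) = 4.279 kmol/m³.
Along a PFR/batch, dC_T/dC_R = −r_T/(r_S+r_T) = −k₂/(k₂+k₁·C_R).
Integrating from C_{R0} to C_R: C_T = (0.196/1.19)·ln[(0.196+1.19·6.22)/(0.196+1.19·4.28)] = 0.1647·ln(7.598/5.288) = 0.05968 kmol/m³.
Then C_S = (C_{R0}−C_R) − C_T = 1.941 − 0.05968 = 1.881 kmol/m³.
Y_S = C_S/C_{R0} = 1.881/6.22 = 0.302.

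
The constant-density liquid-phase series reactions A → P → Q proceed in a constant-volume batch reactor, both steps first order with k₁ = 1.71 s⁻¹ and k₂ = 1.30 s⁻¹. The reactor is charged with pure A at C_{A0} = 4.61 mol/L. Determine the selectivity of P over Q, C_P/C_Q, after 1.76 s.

Solving the coupled first-order balances gives C_P(t) = [k₁/(k₂−k₁)]·C_{A0}·(e^(−k₁t) − e^(−k₂t)).
e^(−k₁t) = e^(−1.71×1.76) = e^(−3.010) = 0.04931; e^(−k₂t) = e^(−2.288) = 0.1015.
C_P = 1.71×4.61/(1.30−1.71) × (0.04931−0.1015) = (-19.23)×(-0.05216) = 1.003 mol/L.
C_A = C_{A0}e^(−k₁t) = 0.2273 mol/L, so C_Q = C_{A0}−C_A−C_P = 3.380 mol/L; C_P/C_Q = 0.297.

0.297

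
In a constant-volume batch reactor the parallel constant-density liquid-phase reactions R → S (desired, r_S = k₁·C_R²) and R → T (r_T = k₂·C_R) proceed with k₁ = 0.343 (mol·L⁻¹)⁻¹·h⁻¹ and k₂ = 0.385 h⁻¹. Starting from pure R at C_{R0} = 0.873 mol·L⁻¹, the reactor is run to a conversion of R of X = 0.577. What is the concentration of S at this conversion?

0.177 mol·L⁻¹

C_R = C_{R0}(1−X) = 0.3693 mol·L⁻¹.
Along a PFR/batch, dC_T/dC_R = −r_T/(r_S+r_T) = −k₂/(k₂+k₁·C_R).
Integrating from C_{R0} to C_R: C_T = (0.385/0.343)·ln[(0.385+0.343·0.873)/(0.385+0.343·0.369)] = 1.122·ln(0.6844/0.5117) = 0.3266 mol·L⁻¹.
Then C_S = (C_{R0}−C_R) − C_T = 0.5037 − 0.3266 = 0.1772 mol·L⁻¹.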